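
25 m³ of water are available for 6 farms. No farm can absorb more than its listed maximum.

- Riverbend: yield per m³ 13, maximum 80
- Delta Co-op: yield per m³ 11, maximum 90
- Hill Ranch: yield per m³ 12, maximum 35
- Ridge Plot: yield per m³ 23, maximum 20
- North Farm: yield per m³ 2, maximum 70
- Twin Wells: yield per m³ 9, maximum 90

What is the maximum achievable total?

Order the farms by yield per m³: Ridge Plot 23 > Riverbend 13 > Hill Ranch 12 > Delta Co-op 11 > Twin Wells 9 > North Farm 2.
Ridge Plot: +20 to 20 (cap) → 5 left.
Riverbend: +5 (room for 80) → 5. Pool exhausted.
Total = 13×5 + 23×20 = 525.

525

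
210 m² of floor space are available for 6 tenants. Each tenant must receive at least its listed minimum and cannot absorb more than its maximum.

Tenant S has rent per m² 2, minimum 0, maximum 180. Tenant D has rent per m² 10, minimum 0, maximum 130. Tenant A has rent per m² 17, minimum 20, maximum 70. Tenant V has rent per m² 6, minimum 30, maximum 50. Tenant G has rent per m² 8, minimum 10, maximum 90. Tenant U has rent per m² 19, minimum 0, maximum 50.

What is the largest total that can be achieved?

Meeting every minimum uses 0+0+20+30+10+0 = 60 m², leaving 150.
Order the tenants by rent per m²: Tenant U 19 > Tenant A 17 > Tenant D 10 > Tenant G 8 > Tenant V 6 > Tenant S 2.
Tenant U: +50 to 50 (cap) — 100 left.
Give Tenant A 50 more to hit its cap of 70 — 50 left.
Only 50 left; Tenant D takes them to reach 50.
Total = 10×50 + 17×70 + 6×30 + 8×10 + 19×50 = 2900.

2900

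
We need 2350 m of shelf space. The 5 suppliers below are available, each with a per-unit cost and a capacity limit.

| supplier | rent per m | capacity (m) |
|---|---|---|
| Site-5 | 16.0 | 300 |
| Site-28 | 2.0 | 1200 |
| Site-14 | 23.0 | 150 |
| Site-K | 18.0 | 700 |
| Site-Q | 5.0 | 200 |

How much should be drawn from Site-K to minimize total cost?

Cheapest first:
Site-28 at 2.0: take all 1200 m — 1150 still needed.
Site-Q at 5.0: take all 200 m — 950 still needed.
Site-5 (16.0): use full 300 — 650 m to go.
Site-K at 18.0: take 650 of its 700 — requirement met.
Site-14: unused.

650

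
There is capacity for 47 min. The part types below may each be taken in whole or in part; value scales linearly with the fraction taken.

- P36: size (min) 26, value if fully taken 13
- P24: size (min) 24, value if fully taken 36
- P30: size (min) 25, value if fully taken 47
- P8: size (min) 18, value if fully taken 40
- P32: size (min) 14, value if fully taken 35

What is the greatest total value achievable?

103.2

Best value per unit of size first: P32 35/14≈2.5, P8 40/18≈2.22, P30 47/25≈1.88, P24 36/24≈1.5, P36 13/26≈0.5.
Take all of P32 (14 min, value 35) — 33 min left.
All 18 min of P8 fit (value 40) — 15 remain.
Fill the last 15 min with part of P30: 15/25 of it earns 28.2.
Total value = 103.2.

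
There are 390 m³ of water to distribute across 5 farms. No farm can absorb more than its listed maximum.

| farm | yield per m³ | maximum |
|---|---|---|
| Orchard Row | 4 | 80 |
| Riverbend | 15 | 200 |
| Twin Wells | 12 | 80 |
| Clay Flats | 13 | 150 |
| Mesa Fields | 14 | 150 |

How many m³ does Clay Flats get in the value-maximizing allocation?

Order the farms by yield per m³: Riverbend 15 > Mesa Fields 14 > Clay Flats 13 > Twin Wells 12 > Orchard Row 4.
Riverbend: +200 to 200 (cap) — 190 left.
Mesa Fields: +150 to 150 (cap) — 40 left.
Only 40 left; Clay Flats takes them to reach 40.

40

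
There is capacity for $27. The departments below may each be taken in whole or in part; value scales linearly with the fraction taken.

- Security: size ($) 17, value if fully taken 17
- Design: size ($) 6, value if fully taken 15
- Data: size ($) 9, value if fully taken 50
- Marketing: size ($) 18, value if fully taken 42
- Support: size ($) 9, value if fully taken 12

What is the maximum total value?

Rank by value-to-size ratio: Data 50/9≈5.56, Design 15/6≈2.5, Marketing 42/18≈2.33, Support 12/9≈1.33, Security 17/17≈1.
Take all of Data (9 $, value 50) → 18 $ left.
All 6 $ of Design fit (value 15) → 12 remain.
12 $ left: a 12/18 share of Marketing gives 42×12/18 = 28.
Total value = 93.

93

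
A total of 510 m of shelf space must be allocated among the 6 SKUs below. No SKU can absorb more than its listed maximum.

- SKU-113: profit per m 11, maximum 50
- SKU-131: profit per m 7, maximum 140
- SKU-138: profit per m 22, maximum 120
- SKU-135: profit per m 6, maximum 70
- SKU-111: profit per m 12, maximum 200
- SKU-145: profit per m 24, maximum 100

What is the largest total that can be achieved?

8270

Highest profit per m first: SKU-145 24 > SKU-138 22 > SKU-111 12 > SKU-113 11 > SKU-131 7 > SKU-135 6.
Give SKU-145 100 to hit its cap of 100 — 410 left.
SKU-138: +120 to 120 (cap) — 290 left.
SKU-111 takes 200 to reach its cap of 200 — 90 left.
SKU-113: +50 to 50 (cap) — 40 left.
Only 40 left; SKU-131 takes them to reach 40.
Total = 11×50 + 7×40 + 22×120 + 12×200 + 24×100 = 8270.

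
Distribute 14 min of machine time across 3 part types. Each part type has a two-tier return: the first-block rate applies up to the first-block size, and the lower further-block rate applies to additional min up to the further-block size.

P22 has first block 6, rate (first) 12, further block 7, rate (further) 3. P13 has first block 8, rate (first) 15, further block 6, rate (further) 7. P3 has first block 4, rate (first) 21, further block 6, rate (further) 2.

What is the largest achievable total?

Order all 6 blocks by rate: P3/tier1 21 > P13/tier1 15 > P22/tier1 12 > P13/tier2 7 > P22/tier2 3 > P3/tier2 2.
Fill P3 tier1 block (4 at 21) ; 10 left.
Fill P13 tier1 block (8 at 15) ; 2 left.
P22/tier1: +2 of 6 at 12; pool empty.
Total = 21×4 + 15×8 + 12×2 = 228.

228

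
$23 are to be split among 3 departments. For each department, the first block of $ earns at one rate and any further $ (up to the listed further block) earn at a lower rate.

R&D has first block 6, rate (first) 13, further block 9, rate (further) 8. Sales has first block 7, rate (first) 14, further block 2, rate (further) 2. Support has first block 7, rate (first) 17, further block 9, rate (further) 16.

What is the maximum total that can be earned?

361

Order all 6 blocks by rate: Support/first 17 > Support/second 16 > Sales/first 14 > R&D/first 13 > R&D/second 8 > Sales/second 2.
Support/first (17): +7 → 16 left.
Support second at 16: fill all 9 → 7 left.
Fill Sales first block (7 at 14) → 0 left.
Total = 17×7 + 16×9 + 14×7 = 361.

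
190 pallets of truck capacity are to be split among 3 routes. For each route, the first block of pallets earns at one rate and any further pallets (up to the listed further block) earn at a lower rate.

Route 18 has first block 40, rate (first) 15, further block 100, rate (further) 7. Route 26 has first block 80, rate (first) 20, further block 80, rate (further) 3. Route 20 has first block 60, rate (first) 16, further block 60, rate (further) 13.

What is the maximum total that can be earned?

Rank every tier by rate: Route 26/tier1 20 > Route 20/tier1 16 > Route 18/tier1 15 > Route 20/tier2 13 > Route 18/tier2 7 > Route 26/tier2 3.
Route 26/tier1 (20): +80 → 110 left.
Route 20 tier1 at 16: fill all 60 → 50 left.
Route 18 tier1 at 15: fill all 40 → 10 left.
Route 20/tier2: +10 of 60 at 13; pool empty.
Total = 20×80 + 16×60 + 15×40 + 13×10 = 3290.

3290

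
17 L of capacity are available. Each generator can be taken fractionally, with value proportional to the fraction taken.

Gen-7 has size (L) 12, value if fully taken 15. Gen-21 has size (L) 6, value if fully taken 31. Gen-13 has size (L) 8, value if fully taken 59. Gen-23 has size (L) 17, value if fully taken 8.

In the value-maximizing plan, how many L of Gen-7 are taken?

Sort by value density: Gen-13 59/8≈7.38, Gen-21 31/6≈5.17, Gen-7 15/12≈1.25, Gen-23 8/17≈0.471.
All 8 L of Gen-13 fit (value 59) ; 9 remain.
Gen-21: take in full, 6 L for value 31 ; 3 left.
Only 3 L remain; take 3/12 of Gen-7 for value 15×3/12 = 3.75.

3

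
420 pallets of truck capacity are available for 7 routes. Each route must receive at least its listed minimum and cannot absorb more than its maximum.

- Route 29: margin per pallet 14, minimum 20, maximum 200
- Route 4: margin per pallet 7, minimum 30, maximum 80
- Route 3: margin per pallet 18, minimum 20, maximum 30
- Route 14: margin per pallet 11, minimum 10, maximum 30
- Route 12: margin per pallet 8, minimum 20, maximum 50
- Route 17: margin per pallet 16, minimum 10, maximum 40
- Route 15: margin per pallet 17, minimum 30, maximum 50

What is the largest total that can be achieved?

Meeting every minimum uses 20+30+20+10+20+10+30 = 140 pallets, leaving 280.
Highest margin per pallet first: Route 3 18 > Route 15 17 > Route 17 16 > Route 29 14 > Route 14 11 > Route 12 8 > Route 4 7.
Give Route 3 10 more to hit its cap of 30 ; 270 left.
Give Route 15 20 more to hit its cap of 50 ; 250 left.
Give Route 17 30 more to hit its cap of 40 ; 220 left.
Route 29: +180 to 200 (cap) ; 40 left.
Give Route 14 20 more to hit its cap of 30 ; 20 left.
Route 12: +20 (room for 30) → 40. Pool exhausted.
Total = 14×200 + 7×30 + 18×30 + 11×30 + 8×40 + 16×40 + 17×50 = 5690.

5690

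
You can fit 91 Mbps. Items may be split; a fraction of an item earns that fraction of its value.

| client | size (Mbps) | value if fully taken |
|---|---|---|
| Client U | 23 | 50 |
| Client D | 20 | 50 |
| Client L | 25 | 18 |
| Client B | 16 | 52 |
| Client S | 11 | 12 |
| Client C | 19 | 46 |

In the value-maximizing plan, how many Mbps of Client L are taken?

2

Sort by value density: Client B 52/16≈3.25, Client D 50/20≈2.5, Client C 46/19≈2.42, Client U 50/23≈2.17, Client S 12/11≈1.09, Client L 18/25≈0.72.
All 16 Mbps of Client B fit (value 52) ; 75 remain.
All 20 Mbps of Client D fit (value 50) ; 55 remain.
Take all of Client C (19 Mbps, value 46) ; 36 Mbps left.
Client U: take in full, 23 Mbps for value 50 ; 13 left.
Client S: take in full, 11 Mbps for value 12 ; 2 left.
Only 2 Mbps remain; take 2/25 of Client L for value 18×2/25 = 1.44.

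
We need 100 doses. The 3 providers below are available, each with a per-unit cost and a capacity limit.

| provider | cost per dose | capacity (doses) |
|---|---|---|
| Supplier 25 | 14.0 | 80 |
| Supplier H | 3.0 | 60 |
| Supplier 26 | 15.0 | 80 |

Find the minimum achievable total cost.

Cheapest first:
Supplier H at 3.0: take all 60 doses — 40 still needed.
Supplier 25 at 14.0: take 40 of its 80 — requirement met.
Supplier 26: unused.
Cost = 60×3.0 + 40×14.0 = 740.

740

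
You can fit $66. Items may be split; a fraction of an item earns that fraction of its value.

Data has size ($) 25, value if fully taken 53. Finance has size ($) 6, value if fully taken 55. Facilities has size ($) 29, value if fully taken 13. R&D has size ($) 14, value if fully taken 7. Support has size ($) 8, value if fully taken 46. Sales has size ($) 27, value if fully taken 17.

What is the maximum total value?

Rank by value-to-size ratio: Finance 55/6≈9.17, Support 46/8≈5.75, Data 53/25≈2.12, Sales 17/27≈0.63, R&D 7/14≈0.5, Facilities 13/29≈0.448.
All 6 $ of Finance fit (value 55) — 60 remain.
Take all of Support (8 $, value 46) — 52 $ left.
Data: take in full, 25 $ for value 53 — 27 left.
All 27 $ of Sales fit (value 17) — 0 remain.
Total value = 171.

171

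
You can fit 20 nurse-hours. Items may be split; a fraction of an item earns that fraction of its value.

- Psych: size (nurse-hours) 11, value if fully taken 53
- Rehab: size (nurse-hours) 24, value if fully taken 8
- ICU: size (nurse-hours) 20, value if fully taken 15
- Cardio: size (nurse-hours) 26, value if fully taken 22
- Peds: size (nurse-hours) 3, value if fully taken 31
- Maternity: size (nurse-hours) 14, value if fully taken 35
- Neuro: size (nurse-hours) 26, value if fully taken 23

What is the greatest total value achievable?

99

Best value per unit of size first: Peds 31/3≈10.3, Psych 53/11≈4.82, Maternity 35/14≈2.5, Neuro 23/26≈0.885, Cardio 22/26≈0.846, ICU 15/20≈0.75, Rehab 8/24≈0.333.
Take all of Peds (3 nurse-hours, value 31) → 17 nurse-hours left.
All 11 nurse-hours of Psych fit (value 53) → 6 remain.
Fill the last 6 nurse-hours with part of Maternity: 6/14 of it earns 15.
Total value = 99.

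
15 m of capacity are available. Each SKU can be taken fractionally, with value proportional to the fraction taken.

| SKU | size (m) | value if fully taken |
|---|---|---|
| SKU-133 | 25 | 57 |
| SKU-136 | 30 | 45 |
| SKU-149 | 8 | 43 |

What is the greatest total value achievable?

Sort by value density: SKU-149 43/8≈5.38, SKU-133 57/25≈2.28, SKU-136 45/30≈1.5.
SKU-149: take in full, 8 m for value 43 — 7 left.
Fill the last 7 m with part of SKU-133: 7/25 of it earns 15.96.
Total value = 58.96.

58.96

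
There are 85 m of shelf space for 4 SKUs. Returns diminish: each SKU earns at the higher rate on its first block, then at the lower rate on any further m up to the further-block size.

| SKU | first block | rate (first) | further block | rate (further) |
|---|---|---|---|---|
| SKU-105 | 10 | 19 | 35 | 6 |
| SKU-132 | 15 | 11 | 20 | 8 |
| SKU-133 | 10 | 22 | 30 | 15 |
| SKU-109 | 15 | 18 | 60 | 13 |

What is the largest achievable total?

1390

Rank every tier by rate: SKU-133/first 22 > SKU-105/first 19 > SKU-109/first 18 > SKU-133/second 15 > SKU-109/second 13 > SKU-132/first 11 > SKU-132/second 8 > SKU-105/second 6.
SKU-133 first at 22: fill all 10 — 75 left.
Fill SKU-105 first block (10 at 19) — 65 left.
Fill SKU-109 first block (15 at 18) — 50 left.
SKU-133/second (15): +30 — 20 left.
SKU-109/second: +20 of 60 at 13; pool empty.
Total = 22×10 + 19×10 + 18×15 + 15×30 + 13×20 = 1390.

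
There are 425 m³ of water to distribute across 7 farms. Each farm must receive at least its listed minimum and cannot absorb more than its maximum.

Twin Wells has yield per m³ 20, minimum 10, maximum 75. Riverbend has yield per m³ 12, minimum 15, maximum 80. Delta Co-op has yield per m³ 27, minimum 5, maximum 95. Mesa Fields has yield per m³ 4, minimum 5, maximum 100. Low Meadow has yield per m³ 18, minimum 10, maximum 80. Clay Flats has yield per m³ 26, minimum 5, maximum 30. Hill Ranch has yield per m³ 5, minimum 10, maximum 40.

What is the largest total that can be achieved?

7545

Meeting every minimum uses 10+15+5+5+10+5+10 = 60 m³, leaving 365.
Highest yield per m³ first: Delta Co-op 27 > Clay Flats 26 > Twin Wells 20 > Low Meadow 18 > Riverbend 12 > Hill Ranch 5 > Mesa Fields 4.
Delta Co-op: +90 to 95 (cap) → 275 left.
Clay Flats: +25 to 30 (cap) → 250 left.
Twin Wells: +65 to 75 (cap) → 185 left.
Low Meadow takes 70 more to reach its cap of 80 → 115 left.
Give Riverbend 65 more to hit its cap of 80 → 50 left.
Hill Ranch: +30 to 40 (cap) → 20 left.
Mesa Fields: +20 (room for 95) → 25. Pool exhausted.
Total = 20×75 + 12×80 + 27×95 + 4×25 + 18×80 + 26×30 + 5×40 = 7545.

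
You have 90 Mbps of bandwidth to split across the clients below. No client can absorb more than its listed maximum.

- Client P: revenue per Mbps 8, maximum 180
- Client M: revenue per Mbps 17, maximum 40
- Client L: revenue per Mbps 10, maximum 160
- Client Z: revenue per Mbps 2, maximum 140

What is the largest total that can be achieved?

Highest revenue per Mbps first: Client M 17 > Client L 10 > Client P 8 > Client Z 2.
Client M takes 40 to reach its cap of 40 ; 50 left.
Client L has room for 160 but only 50 remain, so it gets 50.
Total = 17×40 + 10×50 = 1180.

1180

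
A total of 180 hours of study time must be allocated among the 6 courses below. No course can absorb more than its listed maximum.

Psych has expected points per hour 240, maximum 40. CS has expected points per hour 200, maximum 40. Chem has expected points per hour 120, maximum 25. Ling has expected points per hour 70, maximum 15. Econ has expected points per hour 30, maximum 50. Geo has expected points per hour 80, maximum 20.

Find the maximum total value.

24450

Highest expected points per hour first: Psych 240 > CS 200 > Chem 120 > Geo 80 > Ling 70 > Econ 30.
Give Psych 40 to hit its cap of 40 → 140 left.
CS: +40 to 40 (cap) → 100 left.
Chem: +25 to 25 (cap) → 75 left.
Give Geo 20 to hit its cap of 20 → 55 left.
Ling takes 15 to reach its cap of 15 → 40 left.
Econ has room for 50 but only 40 remain, so it gets 40.
Total = 240×40 + 200×40 + 120×25 + 70×15 + 30×40 + 80×20 = 24450.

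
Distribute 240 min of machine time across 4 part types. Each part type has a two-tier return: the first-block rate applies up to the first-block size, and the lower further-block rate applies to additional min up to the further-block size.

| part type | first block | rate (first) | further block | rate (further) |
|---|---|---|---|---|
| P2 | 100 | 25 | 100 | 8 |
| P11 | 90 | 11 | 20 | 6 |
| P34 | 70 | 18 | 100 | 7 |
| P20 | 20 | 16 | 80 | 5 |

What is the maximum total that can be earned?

4630

Order all 8 blocks by rate: P2/first 25 > P34/first 18 > P20/first 16 > P11/first 11 > P2/second 8 > P34/second 7 > P11/second 6 > P20/second 5.
P2/first (25): +100 — 140 left.
Fill P34 first block (70 at 18) — 70 left.
Fill P20 first block (20 at 16) — 50 left.
P11/first: +50 of 90 at 11; pool empty.
Total = 25×100 + 18×70 + 16×20 + 11×50 = 4630.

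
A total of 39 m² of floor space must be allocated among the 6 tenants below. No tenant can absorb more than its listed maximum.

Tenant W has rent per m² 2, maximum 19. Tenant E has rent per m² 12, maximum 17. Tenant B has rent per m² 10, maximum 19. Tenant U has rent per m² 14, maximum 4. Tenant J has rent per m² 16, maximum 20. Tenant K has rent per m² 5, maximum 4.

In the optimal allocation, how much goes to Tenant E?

15

Highest rent per m² first: Tenant J 16 > Tenant U 14 > Tenant E 12 > Tenant B 10 > Tenant K 5 > Tenant W 2.
Tenant J: +20 to 20 (cap) — 19 left.
Give Tenant U 4 to hit its cap of 4 — 15 left.
Tenant E: +15 (room for 17) → 15. Pool exhausted.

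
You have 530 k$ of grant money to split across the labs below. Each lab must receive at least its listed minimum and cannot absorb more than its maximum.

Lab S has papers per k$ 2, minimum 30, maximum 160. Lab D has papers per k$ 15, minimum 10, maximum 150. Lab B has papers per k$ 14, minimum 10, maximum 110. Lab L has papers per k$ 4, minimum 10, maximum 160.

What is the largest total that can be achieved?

4650

Meeting every minimum uses 30+10+10+10 = 60 k$, leaving 470.
Rank by papers per k$: Lab D 15 > Lab B 14 > Lab L 4 > Lab S 2.
Lab D: +140 to 150 (cap) ; 330 left.
Give Lab B 100 more to hit its cap of 110 ; 230 left.
Lab L: +150 to 160 (cap) ; 80 left.
Lab S has room for 130 more but only 80 remain, so it gets 110.
Total = 2×110 + 15×150 + 14×110 + 4×160 = 4650.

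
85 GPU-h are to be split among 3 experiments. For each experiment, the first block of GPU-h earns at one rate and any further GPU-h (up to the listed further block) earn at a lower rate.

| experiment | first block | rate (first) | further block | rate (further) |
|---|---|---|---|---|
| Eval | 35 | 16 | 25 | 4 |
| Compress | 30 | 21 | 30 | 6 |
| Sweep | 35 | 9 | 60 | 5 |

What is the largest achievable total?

Rank every tier by rate: Compress/first 21 > Eval/first 16 > Sweep/first 9 > Compress/second 6 > Sweep/second 5 > Eval/second 4.
Compress/first (21): +30 — 55 left.
Fill Eval first block (35 at 16) — 20 left.
Sweep first at 9: only 20 left, fill 20.
Total = 21×30 + 16×35 + 9×20 = 1370.

1370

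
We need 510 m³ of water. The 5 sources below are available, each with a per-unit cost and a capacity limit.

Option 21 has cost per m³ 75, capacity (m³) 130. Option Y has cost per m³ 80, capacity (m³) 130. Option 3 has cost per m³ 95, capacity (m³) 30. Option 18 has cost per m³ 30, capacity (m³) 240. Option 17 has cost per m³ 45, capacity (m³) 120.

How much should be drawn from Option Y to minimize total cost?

20

Use sources in increasing cost order.
Option 18 at 30: take all 240 m³ ; 270 still needed.
Option 17 (45): use full 120 ; 150 m³ to go.
Option 21 (75): use full 130 ; 20 m³ to go.
Take 20 from Option Y at 80 to finish.
Option 3: unused.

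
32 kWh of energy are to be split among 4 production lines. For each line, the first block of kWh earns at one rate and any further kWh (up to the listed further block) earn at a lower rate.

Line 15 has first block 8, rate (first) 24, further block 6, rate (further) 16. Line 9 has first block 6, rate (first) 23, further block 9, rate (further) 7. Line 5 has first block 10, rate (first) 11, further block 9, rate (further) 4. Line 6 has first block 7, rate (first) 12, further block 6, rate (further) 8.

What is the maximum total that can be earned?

565

Treat each block as its own option and order by rate: Line 15/tier1 24 > Line 9/tier1 23 > Line 15/tier2 16 > Line 6/tier1 12 > Line 5/tier1 11 > Line 6/tier2 8 > Line 9/tier2 7 > Line 5/tier2 4.
Fill Line 15 tier1 block (8 at 24) ; 24 left.
Fill Line 9 tier1 block (6 at 23) ; 18 left.
Fill Line 15 tier2 block (6 at 16) ; 12 left.
Line 6 tier1 at 12: fill all 7 ; 5 left.
Line 5 tier1 at 11: only 5 left, fill 5.
Total = 24×8 + 23×6 + 16×6 + 12×7 + 11×5 = 565.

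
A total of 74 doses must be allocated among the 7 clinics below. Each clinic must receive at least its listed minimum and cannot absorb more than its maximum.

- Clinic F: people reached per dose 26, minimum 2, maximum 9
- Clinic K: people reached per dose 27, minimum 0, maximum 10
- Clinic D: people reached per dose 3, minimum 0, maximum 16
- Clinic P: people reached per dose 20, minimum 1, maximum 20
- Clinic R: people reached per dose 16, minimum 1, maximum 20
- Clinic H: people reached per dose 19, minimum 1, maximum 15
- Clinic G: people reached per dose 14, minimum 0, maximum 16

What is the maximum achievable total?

Meeting every minimum uses 2+0+0+1+1+1+0 = 5 doses, leaving 69.
Order the clinics by people reached per dose: Clinic K 27 > Clinic F 26 > Clinic P 20 > Clinic H 19 > Clinic R 16 > Clinic G 14 > Clinic D 3.
Give Clinic K 10 more to hit its cap of 10 → 59 left.
Give Clinic F 7 more to hit its cap of 9 → 52 left.
Give Clinic P 19 more to hit its cap of 20 → 33 left.
Clinic H: +14 to 15 (cap) → 19 left.
Clinic R: +19 to 20 (cap) → 0 left.
Total = 26×9 + 27×10 + 20×20 + 16×20 + 19×15 = 1509.

1509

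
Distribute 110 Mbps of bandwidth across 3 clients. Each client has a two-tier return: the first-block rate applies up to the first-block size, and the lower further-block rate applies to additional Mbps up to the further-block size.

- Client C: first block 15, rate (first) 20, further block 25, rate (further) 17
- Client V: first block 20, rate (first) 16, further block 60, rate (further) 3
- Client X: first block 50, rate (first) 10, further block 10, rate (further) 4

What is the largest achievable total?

1545

Order all 6 blocks by rate: Client C/T1 20 > Client C/T2 17 > Client V/T1 16 > Client X/T1 10 > Client X/T2 4 > Client V/T2 3.
Client C T1 at 20: fill all 15 — 95 left.
Client C/T2 (17): +25 — 70 left.
Client V T1 at 16: fill all 20 — 50 left.
Fill Client X T1 block (50 at 10) — 0 left.
Total = 20×15 + 17×25 + 16×20 + 10×50 = 1545.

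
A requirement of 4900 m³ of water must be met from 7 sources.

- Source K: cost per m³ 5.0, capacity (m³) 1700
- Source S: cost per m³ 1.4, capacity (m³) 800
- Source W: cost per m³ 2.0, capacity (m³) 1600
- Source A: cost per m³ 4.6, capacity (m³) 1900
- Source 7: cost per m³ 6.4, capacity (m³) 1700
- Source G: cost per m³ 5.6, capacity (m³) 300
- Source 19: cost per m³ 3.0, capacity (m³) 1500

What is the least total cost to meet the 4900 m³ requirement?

Use sources in increasing cost order.
Take 800 from Source S at 1.4 → need 4100 more.
Source W at 2.0: take all 1600 m³ → 2500 still needed.
Source 19 (3.0): use full 1500 → 1000 m³ to go.
Take 1000 from Source A at 4.6 to finish.
Source K, Source G, Source 7: unused.
Cost = 800×1.4 + 1600×2.0 + 1500×3.0 + 1000×4.6 = 13420.

13420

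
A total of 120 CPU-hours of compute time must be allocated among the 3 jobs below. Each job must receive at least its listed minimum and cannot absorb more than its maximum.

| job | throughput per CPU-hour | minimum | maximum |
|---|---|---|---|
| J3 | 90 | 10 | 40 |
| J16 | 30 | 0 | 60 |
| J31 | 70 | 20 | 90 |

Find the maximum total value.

9200

Meeting every minimum uses 10+0+20 = 30 CPU-hours, leaving 90.
Order the jobs by throughput per CPU-hour: J3 90 > J31 70 > J16 30.
J3 takes 30 more to reach its cap of 40 ; 60 left.
J31: +60 (room for 70) → 80. Pool exhausted.
Total = 90×40 + 70×80 = 9200.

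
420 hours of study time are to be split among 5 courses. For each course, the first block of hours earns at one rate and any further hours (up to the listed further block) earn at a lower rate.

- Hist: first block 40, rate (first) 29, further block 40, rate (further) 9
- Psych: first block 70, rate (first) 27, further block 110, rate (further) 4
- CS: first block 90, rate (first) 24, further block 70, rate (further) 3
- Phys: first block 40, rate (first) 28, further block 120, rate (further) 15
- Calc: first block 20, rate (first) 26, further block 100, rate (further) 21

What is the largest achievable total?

9850

Order all 10 blocks by rate: Hist/tier1 29 > Phys/tier1 28 > Psych/tier1 27 > Calc/tier1 26 > CS/tier1 24 > Calc/tier2 21 > Phys/tier2 15 > Hist/tier2 9 > Psych/tier2 4 > CS/tier2 3.
Fill Hist tier1 block (40 at 29) — 380 left.
Phys tier1 at 28: fill all 40 — 340 left.
Fill Psych tier1 block (70 at 27) — 270 left.
Calc tier1 at 26: fill all 20 — 250 left.
CS/tier1 (24): +90 — 160 left.
Calc/tier2 (21): +100 — 60 left.
60 remain; put them into Phys tier2 at 15.
Total = 29×40 + 28×40 + 27×70 + 26×20 + 24×90 + 21×100 + 15×60 = 9850.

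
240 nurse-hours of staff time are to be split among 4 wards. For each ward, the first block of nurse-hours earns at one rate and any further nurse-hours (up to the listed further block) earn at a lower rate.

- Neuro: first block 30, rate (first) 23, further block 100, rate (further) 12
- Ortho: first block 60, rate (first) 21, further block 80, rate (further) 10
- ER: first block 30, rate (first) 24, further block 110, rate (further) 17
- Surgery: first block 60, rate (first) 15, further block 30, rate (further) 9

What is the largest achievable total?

Order all 8 blocks by rate: ER/first 24 > Neuro/first 23 > Ortho/first 21 > ER/second 17 > Surgery/first 15 > Neuro/second 12 > Ortho/second 10 > Surgery/second 9.
ER first at 24: fill all 30 → 210 left.
Neuro first at 23: fill all 30 → 180 left.
Fill Ortho first block (60 at 21) → 120 left.
ER second at 17: fill all 110 → 10 left.
Surgery first at 15: only 10 left, fill 10.
Total = 24×30 + 23×30 + 21×60 + 17×110 + 15×10 = 4690.

4690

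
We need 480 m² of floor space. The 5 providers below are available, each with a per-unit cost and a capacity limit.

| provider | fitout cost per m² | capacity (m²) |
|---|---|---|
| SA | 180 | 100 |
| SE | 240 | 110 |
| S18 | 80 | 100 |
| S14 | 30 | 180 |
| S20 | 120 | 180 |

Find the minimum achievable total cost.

Use providers in increasing cost order.
Take 180 from S14 at 30 — need 300 more.
Take 100 from S18 at 80 — need 200 more.
Take 180 from S20 at 120 — need 20 more.
Take 20 from SA at 180 to finish.
SE: unused.
Cost = 180×30 + 100×80 + 180×120 + 20×180 = 38600.

38600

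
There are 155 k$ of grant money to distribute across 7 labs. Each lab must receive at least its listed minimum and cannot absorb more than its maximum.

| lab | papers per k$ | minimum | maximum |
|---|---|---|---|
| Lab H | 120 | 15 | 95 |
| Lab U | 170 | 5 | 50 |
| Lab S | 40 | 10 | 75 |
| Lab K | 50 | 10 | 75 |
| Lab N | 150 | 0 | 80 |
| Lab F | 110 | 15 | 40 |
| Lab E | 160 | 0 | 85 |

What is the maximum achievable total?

Meeting every minimum uses 15+5+10+10+0+15+0 = 55 k$, leaving 100.
Highest papers per k$ first: Lab U 170 > Lab E 160 > Lab N 150 > Lab H 120 > Lab F 110 > Lab K 50 > Lab S 40.
Give Lab U 45 more to hit its cap of 50 → 55 left.
Only 55 left; Lab E takes them to reach 55.
Total = 120×15 + 170×50 + 40×10 + 50×10 + 110×15 + 160×55 = 21650.

21650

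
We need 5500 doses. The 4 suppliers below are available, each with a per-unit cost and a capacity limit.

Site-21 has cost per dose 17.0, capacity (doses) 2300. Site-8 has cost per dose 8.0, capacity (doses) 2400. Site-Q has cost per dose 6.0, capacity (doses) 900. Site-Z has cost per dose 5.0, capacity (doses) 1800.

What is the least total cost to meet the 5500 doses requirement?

Fill from the cheapest supplier first.
Site-Z (5.0): use full 1800 ; 3700 doses to go.
Site-Q at 6.0: take all 900 doses ; 2800 still needed.
Site-8 (8.0): use full 2400 ; 400 doses to go.
Take 400 from Site-21 at 17.0 to finish.
Cost = 1800×5.0 + 900×6.0 + 2400×8.0 + 400×17.0 = 40400.

40400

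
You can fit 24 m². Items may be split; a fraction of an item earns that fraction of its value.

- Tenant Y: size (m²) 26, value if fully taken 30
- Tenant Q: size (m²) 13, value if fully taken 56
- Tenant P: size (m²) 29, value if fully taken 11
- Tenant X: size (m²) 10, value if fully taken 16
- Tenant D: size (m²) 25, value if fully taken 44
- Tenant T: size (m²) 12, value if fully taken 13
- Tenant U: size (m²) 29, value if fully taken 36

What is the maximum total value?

75.36

Rank by value-to-size ratio: Tenant Q 56/13≈4.31, Tenant D 44/25≈1.76, Tenant X 16/10≈1.6, Tenant U 36/29≈1.24, Tenant Y 30/26≈1.15, Tenant T 13/12≈1.08, Tenant P 11/29≈0.379.
All 13 m² of Tenant Q fit (value 56) ; 11 remain.
11 m² left: a 11/25 share of Tenant D gives 44×11/25 = 19.36.
Total value = 75.36.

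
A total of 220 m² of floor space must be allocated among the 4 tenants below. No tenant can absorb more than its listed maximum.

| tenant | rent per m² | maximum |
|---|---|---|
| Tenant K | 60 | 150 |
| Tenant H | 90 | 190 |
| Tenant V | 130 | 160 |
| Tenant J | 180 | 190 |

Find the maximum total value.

Rank by rent per m²: Tenant J 180 > Tenant V 130 > Tenant H 90 > Tenant K 60.
Tenant J: +190 to 190 (cap) — 30 left.
Tenant V: +30 (room for 160) → 30. Pool exhausted.
Total = 130×30 + 180×190 = 38100.

38100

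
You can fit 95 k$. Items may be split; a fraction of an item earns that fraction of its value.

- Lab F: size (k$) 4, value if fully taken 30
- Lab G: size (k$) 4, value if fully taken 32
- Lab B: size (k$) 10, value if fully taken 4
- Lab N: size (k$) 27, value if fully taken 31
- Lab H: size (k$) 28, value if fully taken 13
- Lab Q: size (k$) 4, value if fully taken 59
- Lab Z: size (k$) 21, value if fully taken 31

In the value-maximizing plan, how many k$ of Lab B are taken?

Best value per unit of size first: Lab Q 59/4≈14.8, Lab G 32/4≈8, Lab F 30/4≈7.5, Lab Z 31/21≈1.48, Lab N 31/27≈1.15, Lab H 13/28≈0.464, Lab B 4/10≈0.4.
All 4 k$ of Lab Q fit (value 59) → 91 remain.
All 4 k$ of Lab G fit (value 32) → 87 remain.
Take all of Lab F (4 k$, value 30) → 83 k$ left.
All 21 k$ of Lab Z fit (value 31) → 62 remain.
Take all of Lab N (27 k$, value 31) → 35 k$ left.
Take all of Lab H (28 k$, value 13) → 7 k$ left.
7 k$ left: a 7/10 share of Lab B gives 4×7/10 = 2.8.

7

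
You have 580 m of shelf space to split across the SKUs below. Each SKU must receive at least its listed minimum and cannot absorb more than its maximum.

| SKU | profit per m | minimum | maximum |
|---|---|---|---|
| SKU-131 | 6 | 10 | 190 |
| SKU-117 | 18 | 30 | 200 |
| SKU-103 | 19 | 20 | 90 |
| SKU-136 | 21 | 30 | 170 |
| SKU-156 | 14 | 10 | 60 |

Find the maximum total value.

10080

Meeting every minimum uses 10+30+20+30+10 = 100 m, leaving 480.
Order the SKUs by profit per m: SKU-136 21 > SKU-103 19 > SKU-117 18 > SKU-156 14 > SKU-131 6.
Give SKU-136 140 more to hit its cap of 170 — 340 left.
Give SKU-103 70 more to hit its cap of 90 — 270 left.
Give SKU-117 170 more to hit its cap of 200 — 100 left.
Give SKU-156 50 more to hit its cap of 60 — 50 left.
Only 50 left; SKU-131 takes them to reach 60.
Total = 6×60 + 18×200 + 19×90 + 21×170 + 14×60 = 10080.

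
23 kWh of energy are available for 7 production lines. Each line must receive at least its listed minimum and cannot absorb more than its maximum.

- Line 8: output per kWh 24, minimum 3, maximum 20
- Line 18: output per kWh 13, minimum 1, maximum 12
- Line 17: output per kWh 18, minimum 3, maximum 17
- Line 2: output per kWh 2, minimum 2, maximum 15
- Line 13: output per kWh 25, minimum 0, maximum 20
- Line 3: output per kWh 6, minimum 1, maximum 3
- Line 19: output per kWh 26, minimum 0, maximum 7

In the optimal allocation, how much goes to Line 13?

Meeting every minimum uses 3+1+3+2+0+1+0 = 10 kWh, leaving 13.
Highest output per kWh first: Line 19 26 > Line 13 25 > Line 8 24 > Line 17 18 > Line 18 13 > Line 3 6 > Line 2 2.
Give Line 19 7 more to hit its cap of 7 ; 6 left.
Line 13: +6 (room for 20) → 6. Pool exhausted.

6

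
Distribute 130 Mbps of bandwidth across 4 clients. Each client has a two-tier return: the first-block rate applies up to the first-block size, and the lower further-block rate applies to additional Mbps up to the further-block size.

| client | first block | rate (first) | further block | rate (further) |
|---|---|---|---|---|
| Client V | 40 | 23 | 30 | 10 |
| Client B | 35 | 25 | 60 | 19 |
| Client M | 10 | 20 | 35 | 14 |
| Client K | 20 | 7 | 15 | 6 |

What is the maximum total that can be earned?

Order all 8 blocks by rate: Client B/tier1 25 > Client V/tier1 23 > Client M/tier1 20 > Client B/tier2 19 > Client M/tier2 14 > Client V/tier2 10 > Client K/tier1 7 > Client K/tier2 6.
Client B/tier1 (25): +35 ; 95 left.
Fill Client V tier1 block (40 at 23) ; 55 left.
Client M/tier1 (20): +10 ; 45 left.
45 remain; put them into Client B tier2 at 19.
Total = 25×35 + 23×40 + 20×10 + 19×45 = 2850.

2850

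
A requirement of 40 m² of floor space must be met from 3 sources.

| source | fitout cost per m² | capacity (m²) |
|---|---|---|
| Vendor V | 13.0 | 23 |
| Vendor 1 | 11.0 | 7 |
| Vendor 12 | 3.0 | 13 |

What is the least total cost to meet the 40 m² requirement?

376

Cheapest first:
Vendor 12 (3.0): use full 13 ; 27 m² to go.
Vendor 1 at 11.0: take all 7 m² ; 20 still needed.
Take 20 from Vendor V at 13.0 to finish.
Cost = 13×3.0 + 7×11.0 + 20×13.0 = 376.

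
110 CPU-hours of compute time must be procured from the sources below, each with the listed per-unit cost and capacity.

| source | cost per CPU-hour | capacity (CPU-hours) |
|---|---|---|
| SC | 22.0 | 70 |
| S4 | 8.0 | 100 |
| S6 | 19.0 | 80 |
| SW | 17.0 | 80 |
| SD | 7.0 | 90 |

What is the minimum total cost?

790

Use sources in increasing cost order.
SD at 7.0: take all 90 CPU-hours → 20 still needed.
S4 (8.0): take the remaining 20 → done.
SW, S6, SC: unused.
Cost = 90×7.0 + 20×8.0 = 790.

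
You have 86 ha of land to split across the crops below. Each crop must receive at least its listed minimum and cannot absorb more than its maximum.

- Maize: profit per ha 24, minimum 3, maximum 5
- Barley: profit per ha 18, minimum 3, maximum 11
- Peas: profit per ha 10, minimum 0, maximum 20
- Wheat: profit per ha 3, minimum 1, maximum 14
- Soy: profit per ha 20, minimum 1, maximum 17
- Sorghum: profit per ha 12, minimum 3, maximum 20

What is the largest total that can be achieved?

Meeting every minimum uses 3+3+0+1+1+3 = 11 ha, leaving 75.
Highest profit per ha first: Maize 24 > Soy 20 > Barley 18 > Sorghum 12 > Peas 10 > Wheat 3.
Give Maize 2 more to hit its cap of 5 — 73 left.
Soy takes 16 more to reach its cap of 17 — 57 left.
Give Barley 8 more to hit its cap of 11 — 49 left.
Sorghum: +17 to 20 (cap) — 32 left.
Peas: +20 to 20 (cap) — 12 left.
Wheat has room for 13 more but only 12 remain, so it gets 13.
Total = 24×5 + 18×11 + 10×20 + 3×13 + 20×17 + 12×20 = 1137.

1137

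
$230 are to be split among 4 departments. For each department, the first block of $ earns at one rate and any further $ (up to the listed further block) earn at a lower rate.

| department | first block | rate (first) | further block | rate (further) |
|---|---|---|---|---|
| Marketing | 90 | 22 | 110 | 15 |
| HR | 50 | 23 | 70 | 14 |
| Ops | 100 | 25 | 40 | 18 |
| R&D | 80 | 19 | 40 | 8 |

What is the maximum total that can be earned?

5410

Order all 8 blocks by rate: Ops/T1 25 > HR/T1 23 > Marketing/T1 22 > R&D/T1 19 > Ops/T2 18 > Marketing/T2 15 > HR/T2 14 > R&D/T2 8.
Ops/T1 (25): +100 → 130 left.
HR/T1 (23): +50 → 80 left.
80 remain; put them into Marketing T1 at 22.
Total = 25×100 + 23×50 + 22×80 = 5410.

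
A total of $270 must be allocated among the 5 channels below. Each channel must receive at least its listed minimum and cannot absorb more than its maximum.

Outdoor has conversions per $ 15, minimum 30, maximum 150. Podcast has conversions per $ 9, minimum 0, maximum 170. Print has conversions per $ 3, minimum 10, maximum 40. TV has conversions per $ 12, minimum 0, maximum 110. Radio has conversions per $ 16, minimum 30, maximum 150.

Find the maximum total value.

Meeting every minimum uses 30+0+10+0+30 = 70 $, leaving 200.
Rank by conversions per $: Radio 16 > Outdoor 15 > TV 12 > Podcast 9 > Print 3.
Radio: +120 to 150 (cap) ; 80 left.
Only 80 left; Outdoor takes them to reach 110.
Total = 15×110 + 3×10 + 16×150 = 4080.

4080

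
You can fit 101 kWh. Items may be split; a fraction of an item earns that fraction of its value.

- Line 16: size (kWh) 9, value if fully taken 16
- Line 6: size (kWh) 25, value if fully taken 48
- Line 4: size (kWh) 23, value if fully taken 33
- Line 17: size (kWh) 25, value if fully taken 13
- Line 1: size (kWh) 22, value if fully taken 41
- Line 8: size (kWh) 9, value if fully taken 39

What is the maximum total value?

Sort by value density: Line 8 39/9≈4.33, Line 6 48/25≈1.92, Line 1 41/22≈1.86, Line 16 16/9≈1.78, Line 4 33/23≈1.43, Line 17 13/25≈0.52.
Take all of Line 8 (9 kWh, value 39) — 92 kWh left.
Line 6: take in full, 25 kWh for value 48 — 67 left.
Take all of Line 1 (22 kWh, value 41) — 45 kWh left.
Take all of Line 16 (9 kWh, value 16) — 36 kWh left.
All 23 kWh of Line 4 fit (value 33) — 13 remain.
13 kWh left: a 13/25 share of Line 17 gives 13×13/25 = 6.76.
Total value = 183.76.

183.76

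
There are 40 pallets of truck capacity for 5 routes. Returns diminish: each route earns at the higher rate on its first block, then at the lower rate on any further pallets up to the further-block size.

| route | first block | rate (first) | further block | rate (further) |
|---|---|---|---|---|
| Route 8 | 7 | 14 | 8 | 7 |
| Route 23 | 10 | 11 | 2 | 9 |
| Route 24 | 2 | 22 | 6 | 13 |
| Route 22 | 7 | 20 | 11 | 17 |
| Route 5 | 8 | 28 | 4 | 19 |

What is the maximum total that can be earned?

782

Order all 10 blocks by rate: Route 5/tier1 28 > Route 24/tier1 22 > Route 22/tier1 20 > Route 5/tier2 19 > Route 22/tier2 17 > Route 8/tier1 14 > Route 24/tier2 13 > Route 23/tier1 11 > Route 23/tier2 9 > Route 8/tier2 7.
Fill Route 5 tier1 block (8 at 28) → 32 left.
Route 24 tier1 at 22: fill all 2 → 30 left.
Fill Route 22 tier1 block (7 at 20) → 23 left.
Fill Route 5 tier2 block (4 at 19) → 19 left.
Route 22 tier2 at 17: fill all 11 → 8 left.
Fill Route 8 tier1 block (7 at 14) → 1 left.
Route 24/tier2: +1 of 6 at 13; pool empty.
Total = 28×8 + 22×2 + 20×7 + 19×4 + 17×11 + 14×7 + 13×1 = 782.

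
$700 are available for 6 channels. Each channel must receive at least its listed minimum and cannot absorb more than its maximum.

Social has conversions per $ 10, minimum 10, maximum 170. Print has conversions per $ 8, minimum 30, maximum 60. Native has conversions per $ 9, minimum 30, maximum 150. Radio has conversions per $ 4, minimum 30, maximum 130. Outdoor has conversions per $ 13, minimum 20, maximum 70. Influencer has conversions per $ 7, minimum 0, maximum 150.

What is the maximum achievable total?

5890

Meeting every minimum uses 10+30+30+30+20+0 = 120 $, leaving 580.
Order the channels by conversions per $: Outdoor 13 > Social 10 > Native 9 > Print 8 > Influencer 7 > Radio 4.
Outdoor takes 50 more to reach its cap of 70 — 530 left.
Social takes 160 more to reach its cap of 170 — 370 left.
Native: +120 to 150 (cap) — 250 left.
Give Print 30 more to hit its cap of 60 — 220 left.
Give Influencer 150 more to hit its cap of 150 — 70 left.
Radio: +70 (room for 100) → 100. Pool exhausted.
Total = 10×170 + 8×60 + 9×150 + 4×100 + 13×70 + 7×150 = 5890.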